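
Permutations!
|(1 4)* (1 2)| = 3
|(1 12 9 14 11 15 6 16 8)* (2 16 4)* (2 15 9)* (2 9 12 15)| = 28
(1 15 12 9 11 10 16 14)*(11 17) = [0, 15, 2, 3, 4, 5, 6, 7, 8, 17, 16, 10, 9, 13, 1, 12, 14, 11] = (1 15 12 9 17 11 10 16 14)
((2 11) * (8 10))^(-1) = (2 11)(8 10)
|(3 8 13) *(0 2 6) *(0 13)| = 6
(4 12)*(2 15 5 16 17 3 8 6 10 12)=(2 15 5 16 17 3 8 6 10 12 4)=[0, 1, 15, 8, 2, 16, 10, 7, 6, 9, 12, 11, 4, 13, 14, 5, 17, 3]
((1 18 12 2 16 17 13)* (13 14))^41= (1 18 12 2 16 17 14 13)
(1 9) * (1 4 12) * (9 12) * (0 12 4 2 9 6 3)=(0 12 1 4 6 3)(2 9)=[12, 4, 9, 0, 6, 5, 3, 7, 8, 2, 10, 11, 1]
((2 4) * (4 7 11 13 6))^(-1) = (2 4 6 13 11 7)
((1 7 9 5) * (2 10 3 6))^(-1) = (1 5 9 7)(2 6 3 10)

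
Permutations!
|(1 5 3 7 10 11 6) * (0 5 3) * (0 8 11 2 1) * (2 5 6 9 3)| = 14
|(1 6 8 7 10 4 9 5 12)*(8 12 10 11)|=12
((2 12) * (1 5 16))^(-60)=(16)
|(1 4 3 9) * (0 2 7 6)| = |(0 2 7 6)(1 4 3 9)| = 4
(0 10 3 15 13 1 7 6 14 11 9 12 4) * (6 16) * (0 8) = (0 10 3 15 13 1 7 16 6 14 11 9 12 4 8) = [10, 7, 2, 15, 8, 5, 14, 16, 0, 12, 3, 9, 4, 1, 11, 13, 6]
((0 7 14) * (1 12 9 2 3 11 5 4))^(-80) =((0 7 14)(1 12 9 2 3 11 5 4))^(-80) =(0 7 14)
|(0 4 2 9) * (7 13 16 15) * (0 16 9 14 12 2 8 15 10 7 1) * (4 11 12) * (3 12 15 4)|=|(0 11 15 1)(2 14 3 12)(4 8)(7 13 9 16 10)|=20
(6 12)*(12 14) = (6 14 12) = [0, 1, 2, 3, 4, 5, 14, 7, 8, 9, 10, 11, 6, 13, 12]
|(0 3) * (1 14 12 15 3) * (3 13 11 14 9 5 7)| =30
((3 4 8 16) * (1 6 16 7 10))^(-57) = ((1 6 16 3 4 8 7 10))^(-57) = (1 10 7 8 4 3 16 6)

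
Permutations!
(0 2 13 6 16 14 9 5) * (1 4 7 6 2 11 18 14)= (0 11 18 14 9 5)(1 4 7 6 16)(2 13)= [11, 4, 13, 3, 7, 0, 16, 6, 8, 5, 10, 18, 12, 2, 9, 15, 1, 17, 14]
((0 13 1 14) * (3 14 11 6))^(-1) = (0 14 3 6 11 1 13)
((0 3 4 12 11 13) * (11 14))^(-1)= (0 13 11 14 12 4 3)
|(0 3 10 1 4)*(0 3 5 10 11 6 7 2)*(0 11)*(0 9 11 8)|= |(0 5 10 1 4 3 9 11 6 7 2 8)|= 12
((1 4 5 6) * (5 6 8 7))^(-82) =(1 6 4)(5 7 8)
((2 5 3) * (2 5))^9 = (3 5)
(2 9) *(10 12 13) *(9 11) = (2 11 9)(10 12 13) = [0, 1, 11, 3, 4, 5, 6, 7, 8, 2, 12, 9, 13, 10]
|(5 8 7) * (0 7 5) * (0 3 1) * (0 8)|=6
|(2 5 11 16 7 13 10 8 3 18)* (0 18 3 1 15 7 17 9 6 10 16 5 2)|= |(0 18)(1 15 7 13 16 17 9 6 10 8)(5 11)|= 10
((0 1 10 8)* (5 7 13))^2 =(0 10)(1 8)(5 13 7)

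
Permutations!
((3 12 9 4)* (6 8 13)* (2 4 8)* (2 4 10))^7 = (13)(2 10)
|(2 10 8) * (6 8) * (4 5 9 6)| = |(2 10 4 5 9 6 8)| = 7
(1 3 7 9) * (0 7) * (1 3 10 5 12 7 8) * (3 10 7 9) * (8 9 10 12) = (0 9 12 10 5 8 1 7 3) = [9, 7, 2, 0, 4, 8, 6, 3, 1, 12, 5, 11, 10]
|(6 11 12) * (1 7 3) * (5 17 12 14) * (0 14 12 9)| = 15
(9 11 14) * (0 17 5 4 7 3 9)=[17, 1, 2, 9, 7, 4, 6, 3, 8, 11, 10, 14, 12, 13, 0, 15, 16, 5]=(0 17 5 4 7 3 9 11 14)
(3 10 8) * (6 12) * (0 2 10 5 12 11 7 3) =(0 2 10 8)(3 5 12 6 11 7) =[2, 1, 10, 5, 4, 12, 11, 3, 0, 9, 8, 7, 6]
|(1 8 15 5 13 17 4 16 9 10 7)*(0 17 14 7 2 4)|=|(0 17)(1 8 15 5 13 14 7)(2 4 16 9 10)|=70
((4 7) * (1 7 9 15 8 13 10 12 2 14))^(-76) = (1 7 4 9 15 8 13 10 12 2 14)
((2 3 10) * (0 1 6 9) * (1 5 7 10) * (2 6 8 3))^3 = ((0 5 7 10 6 9)(1 8 3))^3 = (0 10)(5 6)(7 9)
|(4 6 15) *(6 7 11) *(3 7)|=|(3 7 11 6 15 4)|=6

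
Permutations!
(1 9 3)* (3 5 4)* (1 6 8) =(1 9 5 4 3 6 8) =[0, 9, 2, 6, 3, 4, 8, 7, 1, 5]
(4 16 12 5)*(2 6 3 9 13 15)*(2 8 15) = (2 6 3 9 13)(4 16 12 5)(8 15) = [0, 1, 6, 9, 16, 4, 3, 7, 15, 13, 10, 11, 5, 2, 14, 8, 12]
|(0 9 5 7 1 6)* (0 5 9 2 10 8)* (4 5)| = |(0 2 10 8)(1 6 4 5 7)| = 20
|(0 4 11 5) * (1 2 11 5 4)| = 6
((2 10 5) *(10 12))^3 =(2 5 10 12)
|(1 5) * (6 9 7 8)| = 4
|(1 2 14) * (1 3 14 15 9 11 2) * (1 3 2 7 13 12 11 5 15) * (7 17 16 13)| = 60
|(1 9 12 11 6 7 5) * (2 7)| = |(1 9 12 11 6 2 7 5)| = 8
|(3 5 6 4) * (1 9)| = 4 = |(1 9)(3 5 6 4)|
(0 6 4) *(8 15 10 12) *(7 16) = (0 6 4)(7 16)(8 15 10 12) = [6, 1, 2, 3, 0, 5, 4, 16, 15, 9, 12, 11, 8, 13, 14, 10, 7]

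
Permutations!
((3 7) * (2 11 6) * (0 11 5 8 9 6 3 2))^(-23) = (0 2 6 7 9 3 8 11 5)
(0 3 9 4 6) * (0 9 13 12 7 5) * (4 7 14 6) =(0 3 13 12 14 6 9 7 5) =[3, 1, 2, 13, 4, 0, 9, 5, 8, 7, 10, 11, 14, 12, 6]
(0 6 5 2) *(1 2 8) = (0 6 5 8 1 2) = [6, 2, 0, 3, 4, 8, 5, 7, 1]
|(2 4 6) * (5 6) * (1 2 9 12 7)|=|(1 2 4 5 6 9 12 7)|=8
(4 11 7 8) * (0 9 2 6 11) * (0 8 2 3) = (0 9 3)(2 6 11 7)(4 8) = [9, 1, 6, 0, 8, 5, 11, 2, 4, 3, 10, 7]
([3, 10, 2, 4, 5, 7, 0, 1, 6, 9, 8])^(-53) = (0 3 4 5 7 1 10 8 6)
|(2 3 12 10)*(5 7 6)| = 12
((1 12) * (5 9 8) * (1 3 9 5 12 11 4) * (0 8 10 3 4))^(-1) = ((0 8 12 4 1 11)(3 9 10))^(-1) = (0 11 1 4 12 8)(3 10 9)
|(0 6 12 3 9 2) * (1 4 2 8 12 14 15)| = 28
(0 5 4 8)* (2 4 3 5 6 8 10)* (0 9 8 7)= [6, 1, 4, 5, 10, 3, 7, 0, 9, 8, 2]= (0 6 7)(2 4 10)(3 5)(8 9)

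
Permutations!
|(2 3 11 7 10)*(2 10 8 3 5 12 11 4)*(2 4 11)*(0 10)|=12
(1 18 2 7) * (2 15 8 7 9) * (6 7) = (1 18 15 8 6 7)(2 9) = [0, 18, 9, 3, 4, 5, 7, 1, 6, 2, 10, 11, 12, 13, 14, 8, 16, 17, 15]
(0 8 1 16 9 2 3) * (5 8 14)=(0 14 5 8 1 16 9 2 3)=[14, 16, 3, 0, 4, 8, 6, 7, 1, 2, 10, 11, 12, 13, 5, 15, 9]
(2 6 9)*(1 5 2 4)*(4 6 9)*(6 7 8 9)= [0, 5, 6, 3, 1, 2, 4, 8, 9, 7]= (1 5 2 6 4)(7 8 9)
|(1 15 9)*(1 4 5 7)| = 6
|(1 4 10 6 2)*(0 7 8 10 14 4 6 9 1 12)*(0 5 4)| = |(0 7 8 10 9 1 6 2 12 5 4 14)| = 12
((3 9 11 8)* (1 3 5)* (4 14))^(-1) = (1 5 8 11 9 3)(4 14)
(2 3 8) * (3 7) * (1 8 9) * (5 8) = [0, 5, 7, 9, 4, 8, 6, 3, 2, 1] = (1 5 8 2 7 3 9)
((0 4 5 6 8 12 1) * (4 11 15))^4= (0 5 1 4 12 15 8 11 6)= ((0 11 15 4 5 6 8 12 1))^4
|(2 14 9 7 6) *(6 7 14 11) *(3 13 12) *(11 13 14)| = 8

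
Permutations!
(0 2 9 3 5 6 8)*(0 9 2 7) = (0 7)(3 5 6 8 9) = [7, 1, 2, 5, 4, 6, 8, 0, 9, 3]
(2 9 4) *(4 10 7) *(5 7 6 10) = (2 9 5 7 4)(6 10) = [0, 1, 9, 3, 2, 7, 10, 4, 8, 5, 6]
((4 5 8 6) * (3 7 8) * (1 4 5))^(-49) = ((1 4)(3 7 8 6 5))^(-49) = (1 4)(3 7 8 6 5)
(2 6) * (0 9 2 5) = (0 9 2 6 5) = [9, 1, 6, 3, 4, 0, 5, 7, 8, 2]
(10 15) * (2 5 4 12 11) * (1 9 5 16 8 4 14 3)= (1 9 5 14 3)(2 16 8 4 12 11)(10 15)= [0, 9, 16, 1, 12, 14, 6, 7, 4, 5, 15, 2, 11, 13, 3, 10, 8]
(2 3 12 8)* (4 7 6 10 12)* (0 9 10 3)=(0 9 10 12 8 2)(3 4 7 6)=[9, 1, 0, 4, 7, 5, 3, 6, 2, 10, 12, 11, 8]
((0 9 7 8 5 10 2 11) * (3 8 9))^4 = ((0 3 8 5 10 2 11)(7 9))^4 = (0 10 3 2 8 11 5)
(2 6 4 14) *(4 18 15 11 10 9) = [0, 1, 6, 3, 14, 5, 18, 7, 8, 4, 9, 10, 12, 13, 2, 11, 16, 17, 15] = (2 6 18 15 11 10 9 4 14)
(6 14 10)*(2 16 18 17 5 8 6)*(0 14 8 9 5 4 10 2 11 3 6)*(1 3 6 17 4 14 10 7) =(0 10 11 6 8)(1 3 17 14 2 16 18 4 7)(5 9) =[10, 3, 16, 17, 7, 9, 8, 1, 0, 5, 11, 6, 12, 13, 2, 15, 18, 14, 4]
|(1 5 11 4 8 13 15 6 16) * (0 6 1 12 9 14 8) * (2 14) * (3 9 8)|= 44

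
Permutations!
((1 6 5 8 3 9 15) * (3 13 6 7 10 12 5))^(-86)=(1 10 5 13 3 15 7 12 8 6 9)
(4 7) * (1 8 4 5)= (1 8 4 7 5)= [0, 8, 2, 3, 7, 1, 6, 5, 4]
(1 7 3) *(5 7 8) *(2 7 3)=(1 8 5 3)(2 7)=[0, 8, 7, 1, 4, 3, 6, 2, 5]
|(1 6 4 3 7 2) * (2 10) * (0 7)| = |(0 7 10 2 1 6 4 3)| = 8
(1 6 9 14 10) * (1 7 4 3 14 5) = [0, 6, 2, 14, 3, 1, 9, 4, 8, 5, 7, 11, 12, 13, 10] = (1 6 9 5)(3 14 10 7 4)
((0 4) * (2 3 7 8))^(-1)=(0 4)(2 8 7 3)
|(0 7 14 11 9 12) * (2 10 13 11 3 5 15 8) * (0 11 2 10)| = 30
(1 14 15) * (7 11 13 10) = [0, 14, 2, 3, 4, 5, 6, 11, 8, 9, 7, 13, 12, 10, 15, 1] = (1 14 15)(7 11 13 10)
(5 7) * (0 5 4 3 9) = [5, 1, 2, 9, 3, 7, 6, 4, 8, 0] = (0 5 7 4 3 9)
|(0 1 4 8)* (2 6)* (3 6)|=12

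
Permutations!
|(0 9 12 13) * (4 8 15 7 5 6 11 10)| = 8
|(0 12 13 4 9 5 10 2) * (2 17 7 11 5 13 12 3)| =|(0 3 2)(4 9 13)(5 10 17 7 11)| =15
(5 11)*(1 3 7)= (1 3 7)(5 11)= [0, 3, 2, 7, 4, 11, 6, 1, 8, 9, 10, 5]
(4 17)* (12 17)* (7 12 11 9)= (4 11 9 7 12 17)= [0, 1, 2, 3, 11, 5, 6, 12, 8, 7, 10, 9, 17, 13, 14, 15, 16, 4]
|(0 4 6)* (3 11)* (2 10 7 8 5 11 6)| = 10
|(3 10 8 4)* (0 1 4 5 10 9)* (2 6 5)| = |(0 1 4 3 9)(2 6 5 10 8)| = 5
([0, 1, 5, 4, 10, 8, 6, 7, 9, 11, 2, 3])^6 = (2 4 11 8)(3 9 5 10)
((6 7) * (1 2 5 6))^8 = ((1 2 5 6 7))^8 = (1 6 2 7 5)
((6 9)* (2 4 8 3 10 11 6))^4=((2 4 8 3 10 11 6 9))^4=(2 10)(3 9)(4 11)(6 8)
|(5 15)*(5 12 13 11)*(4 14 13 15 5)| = |(4 14 13 11)(12 15)| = 4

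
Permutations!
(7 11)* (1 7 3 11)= (1 7)(3 11)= [0, 7, 2, 11, 4, 5, 6, 1, 8, 9, 10, 3]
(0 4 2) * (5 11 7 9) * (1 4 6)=(0 6 1 4 2)(5 11 7 9)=[6, 4, 0, 3, 2, 11, 1, 9, 8, 5, 10, 7]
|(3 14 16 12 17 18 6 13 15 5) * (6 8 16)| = 30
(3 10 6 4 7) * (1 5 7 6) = [0, 5, 2, 10, 6, 7, 4, 3, 8, 9, 1] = (1 5 7 3 10)(4 6)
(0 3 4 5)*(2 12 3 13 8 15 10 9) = (0 13 8 15 10 9 2 12 3 4 5) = [13, 1, 12, 4, 5, 0, 6, 7, 15, 2, 9, 11, 3, 8, 14, 10]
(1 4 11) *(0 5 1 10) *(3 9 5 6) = [6, 4, 2, 9, 11, 1, 3, 7, 8, 5, 0, 10] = (0 6 3 9 5 1 4 11 10)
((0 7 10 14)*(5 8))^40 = (14)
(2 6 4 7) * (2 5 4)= [0, 1, 6, 3, 7, 4, 2, 5]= (2 6)(4 7 5)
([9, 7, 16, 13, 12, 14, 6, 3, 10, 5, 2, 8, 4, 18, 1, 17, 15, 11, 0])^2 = [5, 3, 15, 18, 4, 1, 6, 13, 2, 14, 16, 10, 12, 0, 7, 11, 17, 8, 9]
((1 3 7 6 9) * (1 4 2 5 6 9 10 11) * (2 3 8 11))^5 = (1 11 8)(2 5 6 10)(3 7 9 4)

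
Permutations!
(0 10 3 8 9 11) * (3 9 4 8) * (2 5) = (0 10 9 11)(2 5)(4 8) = [10, 1, 5, 3, 8, 2, 6, 7, 4, 11, 9, 0]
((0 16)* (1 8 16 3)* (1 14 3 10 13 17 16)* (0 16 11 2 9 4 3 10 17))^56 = (0 3 11 10 9)(2 13 4 17 14)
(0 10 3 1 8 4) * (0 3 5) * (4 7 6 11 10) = (0 4 3 1 8 7 6 11 10 5) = [4, 8, 2, 1, 3, 0, 11, 6, 7, 9, 5, 10]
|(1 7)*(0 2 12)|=|(0 2 12)(1 7)|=6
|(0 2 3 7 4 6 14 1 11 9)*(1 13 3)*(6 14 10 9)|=|(0 2 1 11 6 10 9)(3 7 4 14 13)|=35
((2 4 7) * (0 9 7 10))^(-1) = (0 10 4 2 7 9)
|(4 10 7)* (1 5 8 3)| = 12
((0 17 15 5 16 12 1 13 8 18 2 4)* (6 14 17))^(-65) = ((0 6 14 17 15 5 16 12 1 13 8 18 2 4))^(-65) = (0 5 8 6 16 18 14 12 2 17 1 4 15 13)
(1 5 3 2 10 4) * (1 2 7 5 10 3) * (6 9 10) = (1 6 9 10 4 2 3 7 5) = [0, 6, 3, 7, 2, 1, 9, 5, 8, 10, 4]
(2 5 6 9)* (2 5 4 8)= (2 4 8)(5 6 9)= [0, 1, 4, 3, 8, 6, 9, 7, 2, 5]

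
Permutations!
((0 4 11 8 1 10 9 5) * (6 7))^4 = ((0 4 11 8 1 10 9 5)(6 7))^4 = (0 1)(4 10)(5 8)(9 11)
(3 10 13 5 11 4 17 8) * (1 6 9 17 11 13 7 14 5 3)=(1 6 9 17 8)(3 10 7 14 5 13)(4 11)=[0, 6, 2, 10, 11, 13, 9, 14, 1, 17, 7, 4, 12, 3, 5, 15, 16, 8]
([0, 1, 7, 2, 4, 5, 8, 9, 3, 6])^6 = (9)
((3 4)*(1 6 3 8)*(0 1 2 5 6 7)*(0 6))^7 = ((0 1 7 6 3 4 8 2 5))^7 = (0 2 4 6 1 5 8 3 7)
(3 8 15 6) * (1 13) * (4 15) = [0, 13, 2, 8, 15, 5, 3, 7, 4, 9, 10, 11, 12, 1, 14, 6] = (1 13)(3 8 4 15 6)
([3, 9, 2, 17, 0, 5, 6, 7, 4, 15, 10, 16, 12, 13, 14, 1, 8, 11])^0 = (17)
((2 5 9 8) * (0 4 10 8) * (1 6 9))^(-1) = ((0 4 10 8 2 5 1 6 9))^(-1) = (0 9 6 1 5 2 8 10 4)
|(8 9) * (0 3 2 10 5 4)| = |(0 3 2 10 5 4)(8 9)| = 6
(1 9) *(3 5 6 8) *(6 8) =(1 9)(3 5 8) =[0, 9, 2, 5, 4, 8, 6, 7, 3, 1]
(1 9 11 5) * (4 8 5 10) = (1 9 11 10 4 8 5) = [0, 9, 2, 3, 8, 1, 6, 7, 5, 11, 4, 10]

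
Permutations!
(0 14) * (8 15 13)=(0 14)(8 15 13)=[14, 1, 2, 3, 4, 5, 6, 7, 15, 9, 10, 11, 12, 8, 0, 13]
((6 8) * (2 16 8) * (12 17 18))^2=(2 8)(6 16)(12 18 17)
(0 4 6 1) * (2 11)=(0 4 6 1)(2 11)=[4, 0, 11, 3, 6, 5, 1, 7, 8, 9, 10, 2]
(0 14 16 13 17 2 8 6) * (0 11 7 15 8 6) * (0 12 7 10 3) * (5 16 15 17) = (0 14 15 8 12 7 17 2 6 11 10 3)(5 16 13) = [14, 1, 6, 0, 4, 16, 11, 17, 12, 9, 3, 10, 7, 5, 15, 8, 13, 2]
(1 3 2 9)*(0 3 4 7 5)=(0 3 2 9 1 4 7 5)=[3, 4, 9, 2, 7, 0, 6, 5, 8, 1]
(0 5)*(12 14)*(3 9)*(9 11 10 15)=(0 5)(3 11 10 15 9)(12 14)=[5, 1, 2, 11, 4, 0, 6, 7, 8, 3, 15, 10, 14, 13, 12, 9]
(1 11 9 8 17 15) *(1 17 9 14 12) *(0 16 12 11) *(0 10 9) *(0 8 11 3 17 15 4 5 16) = (1 10 9 11 14 3 17 4 5 16 12) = [0, 10, 2, 17, 5, 16, 6, 7, 8, 11, 9, 14, 1, 13, 3, 15, 12, 4]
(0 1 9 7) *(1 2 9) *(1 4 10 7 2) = (0 1 4 10 7)(2 9) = [1, 4, 9, 3, 10, 5, 6, 0, 8, 2, 7]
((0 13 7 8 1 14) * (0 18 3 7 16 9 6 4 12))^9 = (0 16 6 12 13 9 4)(1 3)(7 14)(8 18)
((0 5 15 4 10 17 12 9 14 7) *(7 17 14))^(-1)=(0 7 9 12 17 14 10 4 15 5)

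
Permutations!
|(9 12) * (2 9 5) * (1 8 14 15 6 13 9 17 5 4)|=|(1 8 14 15 6 13 9 12 4)(2 17 5)|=9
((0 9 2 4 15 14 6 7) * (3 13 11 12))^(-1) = (0 7 6 14 15 4 2 9)(3 12 11 13)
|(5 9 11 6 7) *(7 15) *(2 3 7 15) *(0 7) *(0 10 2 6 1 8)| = |(15)(0 7 5 9 11 1 8)(2 3 10)| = 21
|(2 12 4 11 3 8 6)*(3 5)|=|(2 12 4 11 5 3 8 6)|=8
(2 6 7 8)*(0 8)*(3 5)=(0 8 2 6 7)(3 5)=[8, 1, 6, 5, 4, 3, 7, 0, 2]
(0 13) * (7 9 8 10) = [13, 1, 2, 3, 4, 5, 6, 9, 10, 8, 7, 11, 12, 0] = (0 13)(7 9 8 10)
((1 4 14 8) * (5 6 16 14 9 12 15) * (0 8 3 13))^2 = (0 1 9 15 6 14 13 8 4 12 5 16 3)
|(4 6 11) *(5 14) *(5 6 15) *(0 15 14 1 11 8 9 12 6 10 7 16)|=20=|(0 15 5 1 11 4 14 10 7 16)(6 8 9 12)|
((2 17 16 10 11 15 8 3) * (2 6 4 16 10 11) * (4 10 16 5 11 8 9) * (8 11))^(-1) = (2 10 6 3 8 5 4 9 15 11 16 17)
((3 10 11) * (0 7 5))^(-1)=(0 5 7)(3 11 10)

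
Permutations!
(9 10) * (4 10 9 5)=(4 10 5)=[0, 1, 2, 3, 10, 4, 6, 7, 8, 9, 5]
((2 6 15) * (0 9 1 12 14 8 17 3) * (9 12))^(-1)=((0 12 14 8 17 3)(1 9)(2 6 15))^(-1)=(0 3 17 8 14 12)(1 9)(2 15 6)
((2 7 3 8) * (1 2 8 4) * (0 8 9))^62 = ((0 8 9)(1 2 7 3 4))^62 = (0 9 8)(1 7 4 2 3)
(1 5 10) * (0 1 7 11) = [1, 5, 2, 3, 4, 10, 6, 11, 8, 9, 7, 0] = (0 1 5 10 7 11)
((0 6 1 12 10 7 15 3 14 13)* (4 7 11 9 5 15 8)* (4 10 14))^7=(0 6 1 12 14 13)(3 5 11 8 4 15 9 10 7)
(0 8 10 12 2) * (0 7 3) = (0 8 10 12 2 7 3) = [8, 1, 7, 0, 4, 5, 6, 3, 10, 9, 12, 11, 2]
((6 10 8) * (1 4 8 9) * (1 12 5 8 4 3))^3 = (1 3)(5 10)(6 12)(8 9)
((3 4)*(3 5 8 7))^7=(3 5 7 4 8)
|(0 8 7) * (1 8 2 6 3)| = 7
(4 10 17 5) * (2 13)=[0, 1, 13, 3, 10, 4, 6, 7, 8, 9, 17, 11, 12, 2, 14, 15, 16, 5]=(2 13)(4 10 17 5)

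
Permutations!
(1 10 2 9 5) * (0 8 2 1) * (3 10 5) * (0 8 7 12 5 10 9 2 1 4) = (0 7 12 5 8 1 10 4)(3 9) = [7, 10, 2, 9, 0, 8, 6, 12, 1, 3, 4, 11, 5]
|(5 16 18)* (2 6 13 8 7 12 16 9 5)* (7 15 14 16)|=|(2 6 13 8 15 14 16 18)(5 9)(7 12)|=8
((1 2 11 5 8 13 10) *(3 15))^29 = (1 2 11 5 8 13 10)(3 15)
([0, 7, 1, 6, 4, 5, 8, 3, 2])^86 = (1 3 8)(2 7 6)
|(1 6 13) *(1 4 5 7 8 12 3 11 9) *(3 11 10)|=10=|(1 6 13 4 5 7 8 12 11 9)(3 10)|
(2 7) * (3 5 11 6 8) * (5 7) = [0, 1, 5, 7, 4, 11, 8, 2, 3, 9, 10, 6] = (2 5 11 6 8 3 7)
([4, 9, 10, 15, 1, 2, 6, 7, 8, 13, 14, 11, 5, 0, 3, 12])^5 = [0, 1, 12, 10, 4, 15, 6, 7, 8, 9, 5, 11, 3, 13, 2, 14]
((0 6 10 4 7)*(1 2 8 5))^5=(10)(1 2 8 5)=((0 6 10 4 7)(1 2 8 5))^5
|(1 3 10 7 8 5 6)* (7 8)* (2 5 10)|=|(1 3 2 5 6)(8 10)|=10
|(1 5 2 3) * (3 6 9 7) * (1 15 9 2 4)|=|(1 5 4)(2 6)(3 15 9 7)|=12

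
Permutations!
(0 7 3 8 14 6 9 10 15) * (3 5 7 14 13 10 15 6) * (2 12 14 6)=(0 6 9 15)(2 12 14 3 8 13 10)(5 7)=[6, 1, 12, 8, 4, 7, 9, 5, 13, 15, 2, 11, 14, 10, 3, 0]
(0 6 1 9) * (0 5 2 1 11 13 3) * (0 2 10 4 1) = [6, 9, 0, 2, 1, 10, 11, 7, 8, 5, 4, 13, 12, 3] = (0 6 11 13 3 2)(1 9 5 10 4)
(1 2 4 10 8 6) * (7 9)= (1 2 4 10 8 6)(7 9)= [0, 2, 4, 3, 10, 5, 1, 9, 6, 7, 8]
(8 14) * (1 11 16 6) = (1 11 16 6)(8 14) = [0, 11, 2, 3, 4, 5, 1, 7, 14, 9, 10, 16, 12, 13, 8, 15, 6]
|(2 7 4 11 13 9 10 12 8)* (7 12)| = 6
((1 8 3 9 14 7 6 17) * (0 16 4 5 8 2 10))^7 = (0 14)(1 8)(2 3)(4 6)(5 17)(7 16)(9 10)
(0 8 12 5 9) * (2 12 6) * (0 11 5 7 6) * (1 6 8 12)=(0 12 7 8)(1 6 2)(5 9 11)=[12, 6, 1, 3, 4, 9, 2, 8, 0, 11, 10, 5, 7]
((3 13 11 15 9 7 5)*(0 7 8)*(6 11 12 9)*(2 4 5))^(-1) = (0 8 9 12 13 3 5 4 2 7)(6 15 11)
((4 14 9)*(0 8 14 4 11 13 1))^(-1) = ((0 8 14 9 11 13 1))^(-1) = (0 1 13 11 9 14 8)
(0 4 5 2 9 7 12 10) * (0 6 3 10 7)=(0 4 5 2 9)(3 10 6)(7 12)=[4, 1, 9, 10, 5, 2, 3, 12, 8, 0, 6, 11, 7]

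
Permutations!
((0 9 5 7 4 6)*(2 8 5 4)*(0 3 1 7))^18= ((0 9 4 6 3 1 7 2 8 5))^18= (0 8 7 3 4)(1 6 9 5 2)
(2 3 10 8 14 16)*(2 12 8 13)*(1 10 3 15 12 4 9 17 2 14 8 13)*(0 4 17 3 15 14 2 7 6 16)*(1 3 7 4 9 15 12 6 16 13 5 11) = (0 9 7 16 17 4 15 6 13 2 14)(1 10 3 12 5 11) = [9, 10, 14, 12, 15, 11, 13, 16, 8, 7, 3, 1, 5, 2, 0, 6, 17, 4]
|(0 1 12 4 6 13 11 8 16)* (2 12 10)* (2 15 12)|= 11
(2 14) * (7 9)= (2 14)(7 9)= [0, 1, 14, 3, 4, 5, 6, 9, 8, 7, 10, 11, 12, 13, 2]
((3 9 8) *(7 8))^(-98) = (3 7)(8 9)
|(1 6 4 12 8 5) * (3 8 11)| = |(1 6 4 12 11 3 8 5)| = 8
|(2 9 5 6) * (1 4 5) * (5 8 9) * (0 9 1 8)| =|(0 9 8 1 4)(2 5 6)| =15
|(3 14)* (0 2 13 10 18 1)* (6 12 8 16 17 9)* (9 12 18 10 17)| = |(0 2 13 17 12 8 16 9 6 18 1)(3 14)| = 22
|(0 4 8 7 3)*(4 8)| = 4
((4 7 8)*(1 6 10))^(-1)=(1 10 6)(4 8 7)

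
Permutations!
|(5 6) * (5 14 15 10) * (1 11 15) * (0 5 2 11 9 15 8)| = 11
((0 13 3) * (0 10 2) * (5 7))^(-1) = ((0 13 3 10 2)(5 7))^(-1) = (0 2 10 3 13)(5 7)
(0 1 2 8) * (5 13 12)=(0 1 2 8)(5 13 12)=[1, 2, 8, 3, 4, 13, 6, 7, 0, 9, 10, 11, 5, 12]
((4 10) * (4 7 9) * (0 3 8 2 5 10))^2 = (0 8 5 7 4 3 2 10 9)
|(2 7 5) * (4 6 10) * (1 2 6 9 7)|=6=|(1 2)(4 9 7 5 6 10)|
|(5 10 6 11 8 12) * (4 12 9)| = 8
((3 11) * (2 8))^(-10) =(11)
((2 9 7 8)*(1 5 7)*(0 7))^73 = ((0 7 8 2 9 1 5))^73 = (0 2 5 8 1 7 9)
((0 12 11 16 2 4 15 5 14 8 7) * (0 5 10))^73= (0 12 11 16 2 4 15 10)(5 14 8 7)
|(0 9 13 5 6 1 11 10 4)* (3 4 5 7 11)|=11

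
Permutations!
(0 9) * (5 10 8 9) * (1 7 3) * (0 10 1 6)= (0 5 1 7 3 6)(8 9 10)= [5, 7, 2, 6, 4, 1, 0, 3, 9, 10, 8]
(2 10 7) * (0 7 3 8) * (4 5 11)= (0 7 2 10 3 8)(4 5 11)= [7, 1, 10, 8, 5, 11, 6, 2, 0, 9, 3, 4]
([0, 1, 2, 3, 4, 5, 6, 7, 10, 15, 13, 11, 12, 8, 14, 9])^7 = [0, 1, 2, 3, 4, 5, 6, 7, 10, 15, 13, 11, 12, 8, 14, 9]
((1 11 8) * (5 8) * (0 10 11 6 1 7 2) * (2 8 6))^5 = ((0 10 11 5 6 1 2)(7 8))^5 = (0 1 5 10 2 6 11)(7 8)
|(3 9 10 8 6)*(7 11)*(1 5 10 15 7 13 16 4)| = |(1 5 10 8 6 3 9 15 7 11 13 16 4)| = 13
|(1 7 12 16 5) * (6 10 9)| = |(1 7 12 16 5)(6 10 9)| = 15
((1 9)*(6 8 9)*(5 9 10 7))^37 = (1 8 7 9 6 10 5)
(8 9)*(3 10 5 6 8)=(3 10 5 6 8 9)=[0, 1, 2, 10, 4, 6, 8, 7, 9, 3, 5]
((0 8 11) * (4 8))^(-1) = (0 11 8 4)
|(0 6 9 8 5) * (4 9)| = 6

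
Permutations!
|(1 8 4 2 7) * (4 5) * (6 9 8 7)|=6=|(1 7)(2 6 9 8 5 4)|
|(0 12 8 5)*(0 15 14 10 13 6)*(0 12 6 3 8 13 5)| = 12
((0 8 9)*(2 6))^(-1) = (0 9 8)(2 6)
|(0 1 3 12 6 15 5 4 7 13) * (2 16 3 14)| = 13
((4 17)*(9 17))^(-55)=((4 9 17))^(-55)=(4 17 9)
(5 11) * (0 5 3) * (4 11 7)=(0 5 7 4 11 3)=[5, 1, 2, 0, 11, 7, 6, 4, 8, 9, 10, 3]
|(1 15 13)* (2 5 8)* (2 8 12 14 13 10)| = |(1 15 10 2 5 12 14 13)| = 8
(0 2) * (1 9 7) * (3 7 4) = (0 2)(1 9 4 3 7) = [2, 9, 0, 7, 3, 5, 6, 1, 8, 4]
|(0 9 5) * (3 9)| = |(0 3 9 5)| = 4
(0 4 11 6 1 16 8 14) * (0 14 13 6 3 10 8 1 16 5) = (0 4 11 3 10 8 13 6 16 1 5) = [4, 5, 2, 10, 11, 0, 16, 7, 13, 9, 8, 3, 12, 6, 14, 15, 1]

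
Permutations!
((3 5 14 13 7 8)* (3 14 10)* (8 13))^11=(3 10 5)(7 13)(8 14)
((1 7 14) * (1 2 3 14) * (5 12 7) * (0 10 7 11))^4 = ((0 10 7 1 5 12 11)(2 3 14))^4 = (0 5 10 12 7 11 1)(2 3 14)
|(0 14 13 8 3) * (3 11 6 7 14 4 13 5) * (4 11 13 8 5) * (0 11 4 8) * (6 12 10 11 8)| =|(0 4)(3 8 13 5)(6 7 14)(10 11 12)| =12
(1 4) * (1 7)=(1 4 7)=[0, 4, 2, 3, 7, 5, 6, 1]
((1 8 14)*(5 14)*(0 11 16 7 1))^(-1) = (0 14 5 8 1 7 16 11)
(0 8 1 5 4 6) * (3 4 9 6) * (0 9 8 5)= (0 5 8 1)(3 4)(6 9)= [5, 0, 2, 4, 3, 8, 9, 7, 1, 6]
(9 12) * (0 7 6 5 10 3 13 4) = [7, 1, 2, 13, 0, 10, 5, 6, 8, 12, 3, 11, 9, 4] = (0 7 6 5 10 3 13 4)(9 12)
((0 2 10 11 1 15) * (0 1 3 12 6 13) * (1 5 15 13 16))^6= (0 6 10 1 3)(2 16 11 13 12)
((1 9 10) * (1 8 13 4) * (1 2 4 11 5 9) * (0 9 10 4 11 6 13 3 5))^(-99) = ((0 9 4 2 11)(3 5 10 8)(6 13))^(-99) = (0 9 4 2 11)(3 5 10 8)(6 13)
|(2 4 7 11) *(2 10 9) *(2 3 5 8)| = |(2 4 7 11 10 9 3 5 8)| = 9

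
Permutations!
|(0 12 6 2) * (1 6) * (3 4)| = |(0 12 1 6 2)(3 4)| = 10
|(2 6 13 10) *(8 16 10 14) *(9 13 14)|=6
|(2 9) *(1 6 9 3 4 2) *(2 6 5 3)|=|(1 5 3 4 6 9)|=6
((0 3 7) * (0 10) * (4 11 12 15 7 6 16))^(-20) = (16) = ((0 3 6 16 4 11 12 15 7 10))^(-20)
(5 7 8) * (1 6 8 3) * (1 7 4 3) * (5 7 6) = (1 5 4 3 6 8 7) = [0, 5, 2, 6, 3, 4, 8, 1, 7]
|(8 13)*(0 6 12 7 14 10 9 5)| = |(0 6 12 7 14 10 9 5)(8 13)| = 8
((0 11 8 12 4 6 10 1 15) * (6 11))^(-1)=(0 15 1 10 6)(4 12 8 11)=((0 6 10 1 15)(4 11 8 12))^(-1)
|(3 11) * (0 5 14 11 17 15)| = |(0 5 14 11 3 17 15)| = 7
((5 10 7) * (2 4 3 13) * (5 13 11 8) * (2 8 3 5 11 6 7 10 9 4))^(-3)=(3 13)(6 8)(7 11)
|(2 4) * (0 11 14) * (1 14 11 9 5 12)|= |(0 9 5 12 1 14)(2 4)|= 6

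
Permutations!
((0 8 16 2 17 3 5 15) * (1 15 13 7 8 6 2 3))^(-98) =((0 6 2 17 1 15)(3 5 13 7 8 16))^(-98) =(0 1 2)(3 8 13)(5 16 7)(6 15 17)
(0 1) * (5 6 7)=[1, 0, 2, 3, 4, 6, 7, 5]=(0 1)(5 6 7)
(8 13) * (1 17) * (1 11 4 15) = (1 17 11 4 15)(8 13) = [0, 17, 2, 3, 15, 5, 6, 7, 13, 9, 10, 4, 12, 8, 14, 1, 16, 11]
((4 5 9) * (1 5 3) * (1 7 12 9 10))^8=(1 10 5)(3 9 7 4 12)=((1 5 10)(3 7 12 9 4))^8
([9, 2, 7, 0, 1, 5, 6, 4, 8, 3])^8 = [3, 1, 2, 9, 4, 5, 6, 7, 8, 0]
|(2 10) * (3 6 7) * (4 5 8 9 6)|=|(2 10)(3 4 5 8 9 6 7)|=14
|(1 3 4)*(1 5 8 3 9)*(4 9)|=6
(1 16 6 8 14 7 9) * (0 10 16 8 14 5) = (0 10 16 6 14 7 9 1 8 5) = [10, 8, 2, 3, 4, 0, 14, 9, 5, 1, 16, 11, 12, 13, 7, 15, 6]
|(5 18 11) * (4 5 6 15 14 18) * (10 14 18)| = 4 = |(4 5)(6 15 18 11)(10 14)|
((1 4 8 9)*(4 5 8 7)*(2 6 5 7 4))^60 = ((1 7 2 6 5 8 9))^60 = (1 5 7 8 2 9 6)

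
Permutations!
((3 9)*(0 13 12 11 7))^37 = (0 12 7 13 11)(3 9)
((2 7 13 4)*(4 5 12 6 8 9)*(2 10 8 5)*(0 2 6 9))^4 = ((0 2 7 13 6 5 12 9 4 10 8))^4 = (0 6 4 2 5 10 7 12 8 13 9)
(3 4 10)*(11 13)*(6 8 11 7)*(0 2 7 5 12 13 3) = (0 2 7 6 8 11 3 4 10)(5 12 13) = [2, 1, 7, 4, 10, 12, 8, 6, 11, 9, 0, 3, 13, 5]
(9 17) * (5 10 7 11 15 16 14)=(5 10 7 11 15 16 14)(9 17)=[0, 1, 2, 3, 4, 10, 6, 11, 8, 17, 7, 15, 12, 13, 5, 16, 14, 9]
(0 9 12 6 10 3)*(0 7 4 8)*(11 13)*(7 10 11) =(0 9 12 6 11 13 7 4 8)(3 10) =[9, 1, 2, 10, 8, 5, 11, 4, 0, 12, 3, 13, 6, 7]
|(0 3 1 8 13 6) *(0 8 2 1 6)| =|(0 3 6 8 13)(1 2)| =10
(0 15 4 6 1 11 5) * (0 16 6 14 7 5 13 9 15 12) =(0 12)(1 11 13 9 15 4 14 7 5 16 6) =[12, 11, 2, 3, 14, 16, 1, 5, 8, 15, 10, 13, 0, 9, 7, 4, 6]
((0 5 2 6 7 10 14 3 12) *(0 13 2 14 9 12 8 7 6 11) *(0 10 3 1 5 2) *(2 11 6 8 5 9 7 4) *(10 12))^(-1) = ((0 11 12 13)(1 9 10 7 3 5 14)(2 6 8 4))^(-1) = (0 13 12 11)(1 14 5 3 7 10 9)(2 4 8 6)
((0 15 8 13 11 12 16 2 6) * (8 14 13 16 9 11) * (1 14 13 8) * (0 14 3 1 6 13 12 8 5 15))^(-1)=(1 3)(2 16 8 11 9 12 15 5 14 6 13)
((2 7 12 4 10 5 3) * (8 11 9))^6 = ((2 7 12 4 10 5 3)(8 11 9))^6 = (2 3 5 10 4 12 7)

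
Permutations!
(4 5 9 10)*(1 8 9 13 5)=[0, 8, 2, 3, 1, 13, 6, 7, 9, 10, 4, 11, 12, 5]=(1 8 9 10 4)(5 13)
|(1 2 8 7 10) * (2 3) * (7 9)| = 7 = |(1 3 2 8 9 7 10)|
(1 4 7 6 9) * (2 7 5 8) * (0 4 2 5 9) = [4, 2, 7, 3, 9, 8, 0, 6, 5, 1] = (0 4 9 1 2 7 6)(5 8)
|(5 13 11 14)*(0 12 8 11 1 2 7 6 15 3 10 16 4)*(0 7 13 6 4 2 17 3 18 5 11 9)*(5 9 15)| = |(0 12 8 15 18 9)(1 17 3 10 16 2 13)(4 7)(5 6)(11 14)| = 42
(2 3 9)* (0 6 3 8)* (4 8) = [6, 1, 4, 9, 8, 5, 3, 7, 0, 2] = (0 6 3 9 2 4 8)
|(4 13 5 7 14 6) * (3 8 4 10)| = 9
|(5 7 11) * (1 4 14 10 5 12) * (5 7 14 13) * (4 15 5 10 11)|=|(1 15 5 14 11 12)(4 13 10 7)|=12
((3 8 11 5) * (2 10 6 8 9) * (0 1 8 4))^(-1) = (0 4 6 10 2 9 3 5 11 8 1)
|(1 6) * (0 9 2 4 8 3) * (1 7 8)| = 9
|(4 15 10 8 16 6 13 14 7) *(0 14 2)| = 11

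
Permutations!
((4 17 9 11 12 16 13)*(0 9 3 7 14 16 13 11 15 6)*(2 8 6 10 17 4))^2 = (0 15 17 7 16 12 2 6 9 10 3 14 11 13 8)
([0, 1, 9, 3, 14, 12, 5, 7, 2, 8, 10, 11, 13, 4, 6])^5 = [0, 1, 8, 3, 13, 6, 14, 7, 9, 2, 10, 11, 5, 12, 4]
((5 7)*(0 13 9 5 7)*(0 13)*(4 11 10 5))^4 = ((4 11 10 5 13 9))^4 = (4 13 10)(5 11 9)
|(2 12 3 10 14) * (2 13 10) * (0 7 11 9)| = |(0 7 11 9)(2 12 3)(10 14 13)| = 12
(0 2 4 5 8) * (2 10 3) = (0 10 3 2 4 5 8) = [10, 1, 4, 2, 5, 8, 6, 7, 0, 9, 3]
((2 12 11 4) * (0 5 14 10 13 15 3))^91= ((0 5 14 10 13 15 3)(2 12 11 4))^91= (15)(2 4 11 12)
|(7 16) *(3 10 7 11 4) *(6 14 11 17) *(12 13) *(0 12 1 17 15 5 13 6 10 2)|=8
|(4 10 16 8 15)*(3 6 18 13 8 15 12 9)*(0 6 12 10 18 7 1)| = 84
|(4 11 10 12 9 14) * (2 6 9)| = |(2 6 9 14 4 11 10 12)| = 8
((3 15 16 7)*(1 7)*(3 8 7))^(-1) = (1 16 15 3)(7 8)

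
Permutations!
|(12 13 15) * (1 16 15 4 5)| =7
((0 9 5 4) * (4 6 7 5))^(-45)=(9)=((0 9 4)(5 6 7))^(-45)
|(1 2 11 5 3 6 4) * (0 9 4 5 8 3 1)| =21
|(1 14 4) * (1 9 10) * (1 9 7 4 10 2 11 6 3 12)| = |(1 14 10 9 2 11 6 3 12)(4 7)| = 18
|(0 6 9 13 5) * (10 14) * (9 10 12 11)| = 9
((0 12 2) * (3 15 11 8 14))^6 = (3 15 11 8 14) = ((0 12 2)(3 15 11 8 14))^6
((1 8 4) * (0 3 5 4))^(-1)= (0 8 1 4 5 3)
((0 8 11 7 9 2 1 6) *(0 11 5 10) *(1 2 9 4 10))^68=(0 11 8 7 5 4 1 10 6)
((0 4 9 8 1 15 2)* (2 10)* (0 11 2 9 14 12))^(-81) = ((0 4 14 12)(1 15 10 9 8)(2 11))^(-81) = (0 12 14 4)(1 8 9 10 15)(2 11)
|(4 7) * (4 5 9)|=|(4 7 5 9)|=4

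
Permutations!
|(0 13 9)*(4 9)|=4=|(0 13 4 9)|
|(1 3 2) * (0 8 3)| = 5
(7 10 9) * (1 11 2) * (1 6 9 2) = [0, 11, 6, 3, 4, 5, 9, 10, 8, 7, 2, 1] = (1 11)(2 6 9 7 10)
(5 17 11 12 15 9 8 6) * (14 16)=(5 17 11 12 15 9 8 6)(14 16)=[0, 1, 2, 3, 4, 17, 5, 7, 6, 8, 10, 12, 15, 13, 16, 9, 14, 11]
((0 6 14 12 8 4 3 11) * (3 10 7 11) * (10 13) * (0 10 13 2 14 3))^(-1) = ((0 6 3)(2 14 12 8 4)(7 11 10))^(-1) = (0 3 6)(2 4 8 12 14)(7 10 11)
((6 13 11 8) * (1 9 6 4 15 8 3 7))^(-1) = (1 7 3 11 13 6 9)(4 8 15)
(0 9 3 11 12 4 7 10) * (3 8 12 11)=(0 9 8 12 4 7 10)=[9, 1, 2, 3, 7, 5, 6, 10, 12, 8, 0, 11, 4]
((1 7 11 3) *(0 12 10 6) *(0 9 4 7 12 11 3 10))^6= (0 7 10 1 9)(3 6 12 4 11)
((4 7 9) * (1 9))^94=(1 4)(7 9)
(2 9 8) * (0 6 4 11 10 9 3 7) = (0 6 4 11 10 9 8 2 3 7) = [6, 1, 3, 7, 11, 5, 4, 0, 2, 8, 9, 10]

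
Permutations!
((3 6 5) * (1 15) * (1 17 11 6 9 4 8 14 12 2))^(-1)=((1 15 17 11 6 5 3 9 4 8 14 12 2))^(-1)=(1 2 12 14 8 4 9 3 5 6 11 17 15)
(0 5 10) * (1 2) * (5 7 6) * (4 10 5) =(0 7 6 4 10)(1 2) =[7, 2, 1, 3, 10, 5, 4, 6, 8, 9, 0]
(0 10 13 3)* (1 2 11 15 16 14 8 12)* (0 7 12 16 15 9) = (0 10 13 3 7 12 1 2 11 9)(8 16 14) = [10, 2, 11, 7, 4, 5, 6, 12, 16, 0, 13, 9, 1, 3, 8, 15, 14]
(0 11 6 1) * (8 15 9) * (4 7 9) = [11, 0, 2, 3, 7, 5, 1, 9, 15, 8, 10, 6, 12, 13, 14, 4] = (0 11 6 1)(4 7 9 8 15)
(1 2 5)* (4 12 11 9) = (1 2 5)(4 12 11 9) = [0, 2, 5, 3, 12, 1, 6, 7, 8, 4, 10, 9, 11]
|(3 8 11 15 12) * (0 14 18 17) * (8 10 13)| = 28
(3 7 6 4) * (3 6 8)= [0, 1, 2, 7, 6, 5, 4, 8, 3]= (3 7 8)(4 6)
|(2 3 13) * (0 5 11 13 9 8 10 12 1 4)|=|(0 5 11 13 2 3 9 8 10 12 1 4)|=12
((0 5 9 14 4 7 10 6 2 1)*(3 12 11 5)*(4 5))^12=(14)(0 12 4 10 2)(1 3 11 7 6)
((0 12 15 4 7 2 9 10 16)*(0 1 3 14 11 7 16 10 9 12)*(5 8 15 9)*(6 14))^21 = ((1 3 6 14 11 7 2 12 9 5 8 15 4 16))^21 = (1 12)(2 16)(3 9)(4 7)(5 6)(8 14)(11 15)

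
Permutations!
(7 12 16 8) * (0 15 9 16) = (0 15 9 16 8 7 12) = [15, 1, 2, 3, 4, 5, 6, 12, 7, 16, 10, 11, 0, 13, 14, 9, 8]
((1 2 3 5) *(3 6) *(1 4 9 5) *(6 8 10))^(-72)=((1 2 8 10 6 3)(4 9 5))^(-72)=(10)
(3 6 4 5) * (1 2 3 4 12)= (1 2 3 6 12)(4 5)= [0, 2, 3, 6, 5, 4, 12, 7, 8, 9, 10, 11, 1]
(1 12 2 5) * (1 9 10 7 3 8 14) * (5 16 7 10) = (1 12 2 16 7 3 8 14)(5 9) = [0, 12, 16, 8, 4, 9, 6, 3, 14, 5, 10, 11, 2, 13, 1, 15, 7]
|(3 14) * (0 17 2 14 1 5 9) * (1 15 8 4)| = |(0 17 2 14 3 15 8 4 1 5 9)| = 11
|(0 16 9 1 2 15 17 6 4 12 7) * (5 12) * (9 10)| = 13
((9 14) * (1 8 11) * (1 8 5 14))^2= (1 14)(5 9)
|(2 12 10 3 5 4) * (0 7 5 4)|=15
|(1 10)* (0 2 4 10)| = 5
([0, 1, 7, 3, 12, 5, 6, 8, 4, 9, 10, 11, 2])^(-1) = [0, 1, 12, 3, 8, 5, 6, 2, 7, 9, 10, 11, 4]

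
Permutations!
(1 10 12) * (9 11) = (1 10 12)(9 11) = [0, 10, 2, 3, 4, 5, 6, 7, 8, 11, 12, 9, 1]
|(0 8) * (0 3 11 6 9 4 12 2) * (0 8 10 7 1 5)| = |(0 10 7 1 5)(2 8 3 11 6 9 4 12)| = 40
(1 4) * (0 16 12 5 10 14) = [16, 4, 2, 3, 1, 10, 6, 7, 8, 9, 14, 11, 5, 13, 0, 15, 12] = (0 16 12 5 10 14)(1 4)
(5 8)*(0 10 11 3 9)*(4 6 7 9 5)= (0 10 11 3 5 8 4 6 7 9)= [10, 1, 2, 5, 6, 8, 7, 9, 4, 0, 11, 3]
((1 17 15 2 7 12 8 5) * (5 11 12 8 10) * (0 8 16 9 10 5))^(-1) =(0 10 9 16 7 2 15 17 1 5 12 11 8)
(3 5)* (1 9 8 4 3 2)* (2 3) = (1 9 8 4 2)(3 5) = [0, 9, 1, 5, 2, 3, 6, 7, 4, 8]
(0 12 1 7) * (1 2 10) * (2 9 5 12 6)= (0 6 2 10 1 7)(5 12 9)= [6, 7, 10, 3, 4, 12, 2, 0, 8, 5, 1, 11, 9]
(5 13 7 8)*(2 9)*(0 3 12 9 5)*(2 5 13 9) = [3, 1, 13, 12, 4, 9, 6, 8, 0, 5, 10, 11, 2, 7] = (0 3 12 2 13 7 8)(5 9)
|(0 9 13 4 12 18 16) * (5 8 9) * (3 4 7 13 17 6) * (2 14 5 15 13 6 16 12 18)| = |(0 15 13 7 6 3 4 18 12 2 14 5 8 9 17 16)| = 16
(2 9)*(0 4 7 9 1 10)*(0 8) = (0 4 7 9 2 1 10 8) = [4, 10, 1, 3, 7, 5, 6, 9, 0, 2, 8]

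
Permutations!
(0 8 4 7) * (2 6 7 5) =(0 8 4 5 2 6 7) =[8, 1, 6, 3, 5, 2, 7, 0, 4]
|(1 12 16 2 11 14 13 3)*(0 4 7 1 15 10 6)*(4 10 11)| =30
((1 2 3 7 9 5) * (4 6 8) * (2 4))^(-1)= (1 5 9 7 3 2 8 6 4)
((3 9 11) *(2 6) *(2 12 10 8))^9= (2 8 10 12 6)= ((2 6 12 10 8)(3 9 11))^9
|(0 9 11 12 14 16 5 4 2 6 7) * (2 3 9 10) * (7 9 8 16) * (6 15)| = 10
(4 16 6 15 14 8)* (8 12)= (4 16 6 15 14 12 8)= [0, 1, 2, 3, 16, 5, 15, 7, 4, 9, 10, 11, 8, 13, 12, 14, 6]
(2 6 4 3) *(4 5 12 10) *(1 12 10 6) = (1 12 6 5 10 4 3 2) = [0, 12, 1, 2, 3, 10, 5, 7, 8, 9, 4, 11, 6]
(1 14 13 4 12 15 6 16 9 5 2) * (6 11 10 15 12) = (1 14 13 4 6 16 9 5 2)(10 15 11) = [0, 14, 1, 3, 6, 2, 16, 7, 8, 5, 15, 10, 12, 4, 13, 11, 9]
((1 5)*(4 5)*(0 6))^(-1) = (0 6)(1 5 4)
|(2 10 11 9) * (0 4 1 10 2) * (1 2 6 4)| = 15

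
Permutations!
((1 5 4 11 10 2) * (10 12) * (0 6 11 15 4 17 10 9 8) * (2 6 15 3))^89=(0 1 11 15 5 12 4 17 9 3 10 8 2 6)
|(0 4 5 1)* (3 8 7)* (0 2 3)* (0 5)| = |(0 4)(1 2 3 8 7 5)| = 6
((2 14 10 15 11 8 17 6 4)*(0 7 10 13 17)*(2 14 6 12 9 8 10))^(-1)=(0 8 9 12 17 13 14 4 6 2 7)(10 11 15)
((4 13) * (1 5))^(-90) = ((1 5)(4 13))^(-90) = (13)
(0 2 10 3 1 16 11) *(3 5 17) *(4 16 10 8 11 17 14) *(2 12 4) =[12, 10, 8, 1, 16, 14, 6, 7, 11, 9, 5, 0, 4, 13, 2, 15, 17, 3] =(0 12 4 16 17 3 1 10 5 14 2 8 11)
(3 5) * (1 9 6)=(1 9 6)(3 5)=[0, 9, 2, 5, 4, 3, 1, 7, 8, 6]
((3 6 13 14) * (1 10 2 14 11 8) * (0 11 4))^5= (0 2 4 10 13 1 6 8 3 11 14)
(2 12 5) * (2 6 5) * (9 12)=[0, 1, 9, 3, 4, 6, 5, 7, 8, 12, 10, 11, 2]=(2 9 12)(5 6)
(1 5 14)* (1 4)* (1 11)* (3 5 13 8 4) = (1 13 8 4 11)(3 5 14) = [0, 13, 2, 5, 11, 14, 6, 7, 4, 9, 10, 1, 12, 8, 3]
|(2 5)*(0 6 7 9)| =4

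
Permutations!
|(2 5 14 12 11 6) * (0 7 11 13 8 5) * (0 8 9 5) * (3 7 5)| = |(0 5 14 12 13 9 3 7 11 6 2 8)| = 12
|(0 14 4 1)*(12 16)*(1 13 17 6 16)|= 9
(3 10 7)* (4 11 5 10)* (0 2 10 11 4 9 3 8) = (0 2 10 7 8)(3 9)(5 11) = [2, 1, 10, 9, 4, 11, 6, 8, 0, 3, 7, 5]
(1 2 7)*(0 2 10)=(0 2 7 1 10)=[2, 10, 7, 3, 4, 5, 6, 1, 8, 9, 0]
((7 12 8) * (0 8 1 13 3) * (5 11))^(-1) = ((0 8 7 12 1 13 3)(5 11))^(-1) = (0 3 13 1 12 7 8)(5 11)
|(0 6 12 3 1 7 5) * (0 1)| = 12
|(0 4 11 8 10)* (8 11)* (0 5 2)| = 6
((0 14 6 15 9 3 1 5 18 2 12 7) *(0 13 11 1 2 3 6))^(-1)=(0 14)(1 11 13 7 12 2 3 18 5)(6 9 15)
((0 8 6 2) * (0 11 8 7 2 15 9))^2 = (0 2 8 15)(6 9 7 11)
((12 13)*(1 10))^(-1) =(1 10)(12 13)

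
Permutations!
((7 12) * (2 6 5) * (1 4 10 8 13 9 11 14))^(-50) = (1 11 13 10)(2 6 5)(4 14 9 8)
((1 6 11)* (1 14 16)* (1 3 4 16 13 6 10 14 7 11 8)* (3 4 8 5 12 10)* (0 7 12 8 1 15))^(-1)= (0 15 8 5 6 13 14 10 12 11 7)(1 3)(4 16)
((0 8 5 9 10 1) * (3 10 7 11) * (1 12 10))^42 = ((0 8 5 9 7 11 3 1)(10 12))^42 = (12)(0 5 7 3)(1 8 9 11)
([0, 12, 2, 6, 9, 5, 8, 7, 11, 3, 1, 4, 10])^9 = (12)(3 11)(4 6)(8 9)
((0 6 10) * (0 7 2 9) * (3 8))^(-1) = ((0 6 10 7 2 9)(3 8))^(-1) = (0 9 2 7 10 6)(3 8)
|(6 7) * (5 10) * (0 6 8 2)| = |(0 6 7 8 2)(5 10)| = 10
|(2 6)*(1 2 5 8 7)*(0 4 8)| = |(0 4 8 7 1 2 6 5)| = 8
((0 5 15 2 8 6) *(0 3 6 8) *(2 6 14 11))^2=(0 15 3 11)(2 5 6 14)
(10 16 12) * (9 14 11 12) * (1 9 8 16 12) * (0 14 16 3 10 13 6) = (0 14 11 1 9 16 8 3 10 12 13 6) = [14, 9, 2, 10, 4, 5, 0, 7, 3, 16, 12, 1, 13, 6, 11, 15, 8]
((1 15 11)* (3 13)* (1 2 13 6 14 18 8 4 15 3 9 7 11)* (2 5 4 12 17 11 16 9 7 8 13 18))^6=((1 3 6 14 2 18 13 7 16 9 8 12 17 11 5 4 15))^6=(1 13 17 3 7 11 6 16 5 14 9 4 2 8 15 18 12)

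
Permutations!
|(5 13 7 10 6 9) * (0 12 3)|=6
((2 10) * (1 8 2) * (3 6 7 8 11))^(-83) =(1 8 3 10 7 11 2 6)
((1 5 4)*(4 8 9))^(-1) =(1 4 9 8 5)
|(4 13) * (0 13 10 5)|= 5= |(0 13 4 10 5)|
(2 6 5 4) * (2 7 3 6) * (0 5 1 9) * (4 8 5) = [4, 9, 2, 6, 7, 8, 1, 3, 5, 0] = (0 4 7 3 6 1 9)(5 8)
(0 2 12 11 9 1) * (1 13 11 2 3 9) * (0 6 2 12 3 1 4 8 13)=(0 1 6 2 3 9)(4 8 13 11)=[1, 6, 3, 9, 8, 5, 2, 7, 13, 0, 10, 4, 12, 11]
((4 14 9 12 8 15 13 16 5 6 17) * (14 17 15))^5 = (4 17)(8 14 9 12)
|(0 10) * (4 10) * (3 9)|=6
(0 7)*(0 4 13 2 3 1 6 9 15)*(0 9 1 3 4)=(0 7)(1 6)(2 4 13)(9 15)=[7, 6, 4, 3, 13, 5, 1, 0, 8, 15, 10, 11, 12, 2, 14, 9]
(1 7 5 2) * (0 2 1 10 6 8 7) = (0 2 10 6 8 7 5 1) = [2, 0, 10, 3, 4, 1, 8, 5, 7, 9, 6]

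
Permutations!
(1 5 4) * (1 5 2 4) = (1 2 4 5) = [0, 2, 4, 3, 5, 1]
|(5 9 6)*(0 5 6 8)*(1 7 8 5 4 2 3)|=|(0 4 2 3 1 7 8)(5 9)|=14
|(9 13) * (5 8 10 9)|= |(5 8 10 9 13)|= 5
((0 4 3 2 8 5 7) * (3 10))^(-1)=((0 4 10 3 2 8 5 7))^(-1)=(0 7 5 8 2 3 10 4)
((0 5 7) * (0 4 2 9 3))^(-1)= ((0 5 7 4 2 9 3))^(-1)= (0 3 9 2 4 7 5)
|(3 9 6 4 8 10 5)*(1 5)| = 8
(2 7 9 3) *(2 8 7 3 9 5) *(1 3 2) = (9)(1 3 8 7 5) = [0, 3, 2, 8, 4, 1, 6, 5, 7, 9]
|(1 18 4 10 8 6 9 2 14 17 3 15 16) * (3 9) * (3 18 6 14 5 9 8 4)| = |(1 6 18 3 15 16)(2 5 9)(4 10)(8 14 17)| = 6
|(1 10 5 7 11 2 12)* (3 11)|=|(1 10 5 7 3 11 2 12)|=8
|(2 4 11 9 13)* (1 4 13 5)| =10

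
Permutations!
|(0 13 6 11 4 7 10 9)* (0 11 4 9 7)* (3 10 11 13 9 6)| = 9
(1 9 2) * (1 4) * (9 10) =[0, 10, 4, 3, 1, 5, 6, 7, 8, 2, 9] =(1 10 9 2 4)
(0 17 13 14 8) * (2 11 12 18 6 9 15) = (0 17 13 14 8)(2 11 12 18 6 9 15) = [17, 1, 11, 3, 4, 5, 9, 7, 0, 15, 10, 12, 18, 14, 8, 2, 16, 13, 6]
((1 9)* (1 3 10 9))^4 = ((3 10 9))^4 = (3 10 9)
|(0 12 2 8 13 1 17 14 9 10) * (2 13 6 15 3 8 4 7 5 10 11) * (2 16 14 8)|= |(0 12 13 1 17 8 6 15 3 2 4 7 5 10)(9 11 16 14)|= 28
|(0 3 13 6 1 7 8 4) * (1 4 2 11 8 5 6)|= 24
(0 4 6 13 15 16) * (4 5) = (0 5 4 6 13 15 16) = [5, 1, 2, 3, 6, 4, 13, 7, 8, 9, 10, 11, 12, 15, 14, 16, 0]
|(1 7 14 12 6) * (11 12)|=|(1 7 14 11 12 6)|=6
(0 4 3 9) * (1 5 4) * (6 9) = (0 1 5 4 3 6 9) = [1, 5, 2, 6, 3, 4, 9, 7, 8, 0]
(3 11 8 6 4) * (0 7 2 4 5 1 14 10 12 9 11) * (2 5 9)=(0 7 5 1 14 10 12 2 4 3)(6 9 11 8)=[7, 14, 4, 0, 3, 1, 9, 5, 6, 11, 12, 8, 2, 13, 10]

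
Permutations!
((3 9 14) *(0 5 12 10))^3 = ((0 5 12 10)(3 9 14))^3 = (14)(0 10 12 5)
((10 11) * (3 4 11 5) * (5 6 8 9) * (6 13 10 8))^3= ((3 4 11 8 9 5)(10 13))^3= (3 8)(4 9)(5 11)(10 13)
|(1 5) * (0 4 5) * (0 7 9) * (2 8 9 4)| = |(0 2 8 9)(1 7 4 5)| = 4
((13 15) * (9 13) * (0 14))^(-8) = (9 13 15)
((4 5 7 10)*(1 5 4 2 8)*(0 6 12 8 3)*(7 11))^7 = ((0 6 12 8 1 5 11 7 10 2 3))^7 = (0 7 8 3 11 12 2 5 6 10 1)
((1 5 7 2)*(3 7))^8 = ((1 5 3 7 2))^8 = (1 7 5 2 3)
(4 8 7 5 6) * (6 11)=(4 8 7 5 11 6)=[0, 1, 2, 3, 8, 11, 4, 5, 7, 9, 10, 6]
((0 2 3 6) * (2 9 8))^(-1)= ((0 9 8 2 3 6))^(-1)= (0 6 3 2 8 9)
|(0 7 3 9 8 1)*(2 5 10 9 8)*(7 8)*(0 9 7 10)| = |(0 8 1 9 2 5)(3 10 7)| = 6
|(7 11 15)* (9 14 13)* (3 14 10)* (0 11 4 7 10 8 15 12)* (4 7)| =21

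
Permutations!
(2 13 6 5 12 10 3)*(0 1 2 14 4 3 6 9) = (0 1 2 13 9)(3 14 4)(5 12 10 6) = [1, 2, 13, 14, 3, 12, 5, 7, 8, 0, 6, 11, 10, 9, 4]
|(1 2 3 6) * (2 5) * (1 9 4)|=7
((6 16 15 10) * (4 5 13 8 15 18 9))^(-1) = (4 9 18 16 6 10 15 8 13 5)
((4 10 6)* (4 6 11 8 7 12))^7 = ((4 10 11 8 7 12))^7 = (4 10 11 8 7 12)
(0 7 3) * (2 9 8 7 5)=[5, 1, 9, 0, 4, 2, 6, 3, 7, 8]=(0 5 2 9 8 7 3)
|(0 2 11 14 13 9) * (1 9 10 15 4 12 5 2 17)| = 36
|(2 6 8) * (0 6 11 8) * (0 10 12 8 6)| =|(2 11 6 10 12 8)| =6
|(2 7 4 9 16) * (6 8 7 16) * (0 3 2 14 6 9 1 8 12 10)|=|(0 3 2 16 14 6 12 10)(1 8 7 4)|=8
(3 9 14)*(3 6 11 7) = (3 9 14 6 11 7) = [0, 1, 2, 9, 4, 5, 11, 3, 8, 14, 10, 7, 12, 13, 6]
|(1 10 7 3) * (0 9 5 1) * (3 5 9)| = 4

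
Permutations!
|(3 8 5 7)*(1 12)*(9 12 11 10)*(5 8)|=|(1 11 10 9 12)(3 5 7)|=15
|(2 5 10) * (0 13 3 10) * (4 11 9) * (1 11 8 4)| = |(0 13 3 10 2 5)(1 11 9)(4 8)| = 6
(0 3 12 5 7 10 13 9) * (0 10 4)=(0 3 12 5 7 4)(9 10 13)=[3, 1, 2, 12, 0, 7, 6, 4, 8, 10, 13, 11, 5, 9]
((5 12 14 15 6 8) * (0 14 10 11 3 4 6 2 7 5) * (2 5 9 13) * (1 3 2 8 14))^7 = (0 5 13 14 7 4 11 1 12 8 15 9 6 2 3 10)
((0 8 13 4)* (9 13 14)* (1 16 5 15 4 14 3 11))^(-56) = ((0 8 3 11 1 16 5 15 4)(9 13 14))^(-56) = (0 15 16 11 8 4 5 1 3)(9 13 14)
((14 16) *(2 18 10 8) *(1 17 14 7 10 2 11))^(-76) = (18)(1 7)(8 14)(10 17)(11 16)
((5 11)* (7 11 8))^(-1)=((5 8 7 11))^(-1)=(5 11 7 8)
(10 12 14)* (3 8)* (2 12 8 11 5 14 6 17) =(2 12 6 17)(3 11 5 14 10 8) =[0, 1, 12, 11, 4, 14, 17, 7, 3, 9, 8, 5, 6, 13, 10, 15, 16, 2]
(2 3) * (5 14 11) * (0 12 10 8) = (0 12 10 8)(2 3)(5 14 11) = [12, 1, 3, 2, 4, 14, 6, 7, 0, 9, 8, 5, 10, 13, 11]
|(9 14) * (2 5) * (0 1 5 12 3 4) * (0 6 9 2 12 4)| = 5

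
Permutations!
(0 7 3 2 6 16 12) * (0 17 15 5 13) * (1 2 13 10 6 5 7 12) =(0 12 17 15 7 3 13)(1 2 5 10 6 16) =[12, 2, 5, 13, 4, 10, 16, 3, 8, 9, 6, 11, 17, 0, 14, 7, 1, 15]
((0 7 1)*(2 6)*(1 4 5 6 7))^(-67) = ((0 1)(2 7 4 5 6))^(-67) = (0 1)(2 5 7 6 4)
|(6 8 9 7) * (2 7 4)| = |(2 7 6 8 9 4)| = 6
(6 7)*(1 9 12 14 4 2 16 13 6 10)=(1 9 12 14 4 2 16 13 6 7 10)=[0, 9, 16, 3, 2, 5, 7, 10, 8, 12, 1, 11, 14, 6, 4, 15, 13]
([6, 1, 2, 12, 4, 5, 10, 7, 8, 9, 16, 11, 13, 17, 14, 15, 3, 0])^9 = (0 6 10 16 3 12 13 17)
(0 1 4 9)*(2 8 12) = [1, 4, 8, 3, 9, 5, 6, 7, 12, 0, 10, 11, 2] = (0 1 4 9)(2 8 12)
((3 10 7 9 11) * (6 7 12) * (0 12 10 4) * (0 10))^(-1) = ((0 12 6 7 9 11 3 4 10))^(-1) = (0 10 4 3 11 9 7 6 12)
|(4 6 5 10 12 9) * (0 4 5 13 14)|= |(0 4 6 13 14)(5 10 12 9)|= 20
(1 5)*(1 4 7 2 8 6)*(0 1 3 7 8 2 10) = (0 1 5 4 8 6 3 7 10) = [1, 5, 2, 7, 8, 4, 3, 10, 6, 9, 0]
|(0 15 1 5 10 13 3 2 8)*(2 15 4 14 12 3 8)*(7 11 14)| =13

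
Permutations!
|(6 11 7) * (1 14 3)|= 3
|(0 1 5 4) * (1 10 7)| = 6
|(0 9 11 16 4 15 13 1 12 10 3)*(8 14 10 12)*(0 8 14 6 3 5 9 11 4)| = |(0 11 16)(1 14 10 5 9 4 15 13)(3 8 6)| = 24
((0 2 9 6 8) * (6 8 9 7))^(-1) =(0 8 9 6 7 2)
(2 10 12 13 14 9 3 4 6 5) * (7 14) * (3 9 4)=(2 10 12 13 7 14 4 6 5)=[0, 1, 10, 3, 6, 2, 5, 14, 8, 9, 12, 11, 13, 7, 4]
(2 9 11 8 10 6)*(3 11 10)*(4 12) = (2 9 10 6)(3 11 8)(4 12) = [0, 1, 9, 11, 12, 5, 2, 7, 3, 10, 6, 8, 4]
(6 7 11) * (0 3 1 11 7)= (0 3 1 11 6)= [3, 11, 2, 1, 4, 5, 0, 7, 8, 9, 10, 6]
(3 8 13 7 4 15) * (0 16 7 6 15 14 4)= [16, 1, 2, 8, 14, 5, 15, 0, 13, 9, 10, 11, 12, 6, 4, 3, 7]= (0 16 7)(3 8 13 6 15)(4 14)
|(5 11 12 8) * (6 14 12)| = 6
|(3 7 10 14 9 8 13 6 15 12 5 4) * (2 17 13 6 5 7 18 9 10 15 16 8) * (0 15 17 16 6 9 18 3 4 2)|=|(18)(0 15 12 7 17 13 5 2 16 8 9)(10 14)|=22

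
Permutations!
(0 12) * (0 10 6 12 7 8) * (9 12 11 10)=[7, 1, 2, 3, 4, 5, 11, 8, 0, 12, 6, 10, 9]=(0 7 8)(6 11 10)(9 12)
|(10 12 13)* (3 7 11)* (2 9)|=|(2 9)(3 7 11)(10 12 13)|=6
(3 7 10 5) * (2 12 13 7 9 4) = [0, 1, 12, 9, 2, 3, 6, 10, 8, 4, 5, 11, 13, 7] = (2 12 13 7 10 5 3 9 4)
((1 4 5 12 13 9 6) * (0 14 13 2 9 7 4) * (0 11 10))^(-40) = (0 10 11 1 6 9 2 12 5 4 7 13 14)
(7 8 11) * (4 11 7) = (4 11)(7 8) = [0, 1, 2, 3, 11, 5, 6, 8, 7, 9, 10, 4]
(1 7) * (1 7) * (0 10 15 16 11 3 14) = [10, 1, 2, 14, 4, 5, 6, 7, 8, 9, 15, 3, 12, 13, 0, 16, 11] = (0 10 15 16 11 3 14)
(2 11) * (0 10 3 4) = (0 10 3 4)(2 11) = [10, 1, 11, 4, 0, 5, 6, 7, 8, 9, 3, 2]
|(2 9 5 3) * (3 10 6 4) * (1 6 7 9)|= 20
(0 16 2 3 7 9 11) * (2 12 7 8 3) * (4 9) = (0 16 12 7 4 9 11)(3 8) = [16, 1, 2, 8, 9, 5, 6, 4, 3, 11, 10, 0, 7, 13, 14, 15, 12]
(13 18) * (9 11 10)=[0, 1, 2, 3, 4, 5, 6, 7, 8, 11, 9, 10, 12, 18, 14, 15, 16, 17, 13]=(9 11 10)(13 18)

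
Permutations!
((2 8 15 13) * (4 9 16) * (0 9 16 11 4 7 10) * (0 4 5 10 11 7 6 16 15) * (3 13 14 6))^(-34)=(0 3 15 11 8 16 4 7 2 6 10 9 13 14 5)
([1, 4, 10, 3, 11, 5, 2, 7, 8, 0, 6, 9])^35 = (11)(2 6 10)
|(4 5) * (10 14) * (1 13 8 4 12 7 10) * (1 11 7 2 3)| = 8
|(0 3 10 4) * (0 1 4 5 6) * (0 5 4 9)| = 6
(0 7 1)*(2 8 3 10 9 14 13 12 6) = (0 7 1)(2 8 3 10 9 14 13 12 6) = [7, 0, 8, 10, 4, 5, 2, 1, 3, 14, 9, 11, 6, 12, 13]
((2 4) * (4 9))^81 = (9)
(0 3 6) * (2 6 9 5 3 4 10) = [4, 1, 6, 9, 10, 3, 0, 7, 8, 5, 2] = (0 4 10 2 6)(3 9 5)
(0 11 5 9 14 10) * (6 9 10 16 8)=(0 11 5 10)(6 9 14 16 8)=[11, 1, 2, 3, 4, 10, 9, 7, 6, 14, 0, 5, 12, 13, 16, 15, 8]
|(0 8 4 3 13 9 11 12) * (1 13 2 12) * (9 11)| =|(0 8 4 3 2 12)(1 13 11)| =6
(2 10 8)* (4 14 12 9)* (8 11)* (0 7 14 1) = (0 7 14 12 9 4 1)(2 10 11 8) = [7, 0, 10, 3, 1, 5, 6, 14, 2, 4, 11, 8, 9, 13, 12]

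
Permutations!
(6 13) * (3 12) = (3 12)(6 13) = [0, 1, 2, 12, 4, 5, 13, 7, 8, 9, 10, 11, 3, 6]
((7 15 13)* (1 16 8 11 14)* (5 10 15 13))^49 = (1 14 11 8 16)(5 10 15)(7 13)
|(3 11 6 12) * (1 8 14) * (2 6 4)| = 6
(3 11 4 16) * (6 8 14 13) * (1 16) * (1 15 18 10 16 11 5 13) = (1 11 4 15 18 10 16 3 5 13 6 8 14) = [0, 11, 2, 5, 15, 13, 8, 7, 14, 9, 16, 4, 12, 6, 1, 18, 3, 17, 10]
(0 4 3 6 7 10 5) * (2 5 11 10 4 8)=(0 8 2 5)(3 6 7 4)(10 11)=[8, 1, 5, 6, 3, 0, 7, 4, 2, 9, 11, 10]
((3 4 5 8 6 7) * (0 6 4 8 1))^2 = ((0 6 7 3 8 4 5 1))^2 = (0 7 8 5)(1 6 3 4)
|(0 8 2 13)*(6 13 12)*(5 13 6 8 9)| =|(0 9 5 13)(2 12 8)| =12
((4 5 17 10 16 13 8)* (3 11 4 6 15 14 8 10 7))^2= (3 4 17)(5 7 11)(6 14)(8 15)(10 13 16)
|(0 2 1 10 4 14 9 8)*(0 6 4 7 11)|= 30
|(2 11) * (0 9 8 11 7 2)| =|(0 9 8 11)(2 7)| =4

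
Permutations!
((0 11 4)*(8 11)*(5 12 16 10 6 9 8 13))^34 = ((0 13 5 12 16 10 6 9 8 11 4))^34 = (0 13 5 12 16 10 6 9 8 11 4)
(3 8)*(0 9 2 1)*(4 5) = [9, 0, 1, 8, 5, 4, 6, 7, 3, 2] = (0 9 2 1)(3 8)(4 5)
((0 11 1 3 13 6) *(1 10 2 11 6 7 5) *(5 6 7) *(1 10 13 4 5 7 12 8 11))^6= (0 6 7 13 11 8 12)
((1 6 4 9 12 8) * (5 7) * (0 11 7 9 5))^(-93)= ((0 11 7)(1 6 4 5 9 12 8))^(-93)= (1 12 5 6 8 9 4)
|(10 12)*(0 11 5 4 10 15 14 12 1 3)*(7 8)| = |(0 11 5 4 10 1 3)(7 8)(12 15 14)| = 42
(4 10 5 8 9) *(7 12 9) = [0, 1, 2, 3, 10, 8, 6, 12, 7, 4, 5, 11, 9] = (4 10 5 8 7 12 9)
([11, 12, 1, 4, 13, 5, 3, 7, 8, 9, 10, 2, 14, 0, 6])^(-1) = (0 13 4 3 6 14 12 1 2 11)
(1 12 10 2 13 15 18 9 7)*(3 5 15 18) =(1 12 10 2 13 18 9 7)(3 5 15) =[0, 12, 13, 5, 4, 15, 6, 1, 8, 7, 2, 11, 10, 18, 14, 3, 16, 17, 9]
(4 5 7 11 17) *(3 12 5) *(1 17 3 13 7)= (1 17 4 13 7 11 3 12 5)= [0, 17, 2, 12, 13, 1, 6, 11, 8, 9, 10, 3, 5, 7, 14, 15, 16, 4]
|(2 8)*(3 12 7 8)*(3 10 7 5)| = 12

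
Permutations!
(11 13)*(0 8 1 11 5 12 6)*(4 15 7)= (0 8 1 11 13 5 12 6)(4 15 7)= [8, 11, 2, 3, 15, 12, 0, 4, 1, 9, 10, 13, 6, 5, 14, 7]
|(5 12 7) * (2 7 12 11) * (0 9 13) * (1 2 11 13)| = |(0 9 1 2 7 5 13)| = 7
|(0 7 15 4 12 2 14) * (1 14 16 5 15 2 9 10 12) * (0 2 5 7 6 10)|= |(0 6 10 12 9)(1 14 2 16 7 5 15 4)|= 40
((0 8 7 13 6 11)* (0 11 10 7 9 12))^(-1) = ((0 8 9 12)(6 10 7 13))^(-1) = (0 12 9 8)(6 13 7 10)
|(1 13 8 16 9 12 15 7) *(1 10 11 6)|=|(1 13 8 16 9 12 15 7 10 11 6)|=11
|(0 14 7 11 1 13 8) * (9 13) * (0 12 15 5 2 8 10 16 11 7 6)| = 30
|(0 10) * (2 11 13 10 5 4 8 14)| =9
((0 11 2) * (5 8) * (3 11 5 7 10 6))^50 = (0 6 5 3 8 11 7 2 10)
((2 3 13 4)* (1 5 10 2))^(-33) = (1 10 3 4 5 2 13)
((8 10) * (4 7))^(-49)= ((4 7)(8 10))^(-49)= (4 7)(8 10)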